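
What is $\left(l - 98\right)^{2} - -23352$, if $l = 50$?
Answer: $25656$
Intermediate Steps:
$\left(l - 98\right)^{2} - -23352 = \left(50 - 98\right)^{2} - -23352 = \left(-48\right)^{2} + 23352 = 2304 + 23352 = 25656$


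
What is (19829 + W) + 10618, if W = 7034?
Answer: 37481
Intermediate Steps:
(19829 + W) + 10618 = (19829 + 7034) + 10618 = 26863 + 10618 = 37481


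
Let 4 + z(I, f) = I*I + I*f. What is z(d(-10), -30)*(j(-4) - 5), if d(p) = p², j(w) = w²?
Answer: 76956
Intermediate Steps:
z(I, f) = -4 + I² + I*f (z(I, f) = -4 + (I*I + I*f) = -4 + (I² + I*f) = -4 + I² + I*f)
z(d(-10), -30)*(j(-4) - 5) = (-4 + ((-10)²)² + (-10)²*(-30))*((-4)² - 5) = (-4 + 100² + 100*(-30))*(16 - 5) = (-4 + 10000 - 3000)*11 = 6996*11 = 76956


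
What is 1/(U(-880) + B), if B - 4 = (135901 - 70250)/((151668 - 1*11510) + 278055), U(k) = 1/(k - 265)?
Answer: 478853885/1990167722 ≈ 0.24061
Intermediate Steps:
U(k) = 1/(-265 + k)
B = 1738503/418213 (B = 4 + (135901 - 70250)/((151668 - 1*11510) + 278055) = 4 + 65651/((151668 - 11510) + 278055) = 4 + 65651/(140158 + 278055) = 4 + 65651/418213 = 1738503/418213 ≈ 4.1570)
1/(U(-880) + B) = 1/(1/(-265 - 880) + 1738503/418213) = 1/(1/(-1145) + 1738503/418213) = 1/(-1/1145 + 1738503/418213) = 1/(1990167722/478853885) = 478853885/1990167722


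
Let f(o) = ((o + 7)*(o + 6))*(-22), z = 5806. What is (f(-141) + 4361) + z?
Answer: -387813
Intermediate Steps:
f(o) = -22*(6 + o)*(7 + o) (f(o) = ((7 + o)*(6 + o))*(-22) = ((6 + o)*(7 + o))*(-22) = -22*(6 + o)*(7 + o))
(f(-141) + 4361) + z = ((-924 - 286*(-141) - 22*(-141)²) + 4361) + 5806 = ((-924 + 40326 - 22*19881) + 4361) + 5806 = ((-924 + 40326 - 437382) + 4361) + 5806 = (-397980 + 4361) + 5806 = -393619 + 5806 = -387813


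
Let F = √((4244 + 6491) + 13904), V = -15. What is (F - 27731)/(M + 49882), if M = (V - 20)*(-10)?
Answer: -27731/50232 + √24639/50232 ≈ -0.54893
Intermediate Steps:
M = 350 (M = (-15 - 20)*(-10) = -35*(-10) = 350)
F = √24639 (F = √(10735 + 13904) = √24639 ≈ 156.97)
(F - 27731)/(M + 49882) = (√24639 - 27731)/(350 + 49882) = (-27731 + √24639)/50232 = (-27731 + √24639)*(1/50232) = -27731/50232 + √24639/50232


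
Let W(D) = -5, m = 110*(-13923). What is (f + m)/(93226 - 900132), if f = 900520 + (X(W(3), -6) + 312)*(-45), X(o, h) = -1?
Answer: 645005/806906 ≈ 0.79936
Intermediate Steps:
m = -1531530
f = 886525 (f = 900520 + (-1 + 312)*(-45) = 900520 + 311*(-45) = 900520 - 13995 = 886525)
(f + m)/(93226 - 900132) = (886525 - 1531530)/(93226 - 900132) = -645005/(-806906) = -645005*(-1/806906) = 645005/806906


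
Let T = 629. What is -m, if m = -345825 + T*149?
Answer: 252104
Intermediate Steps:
m = -252104 (m = -345825 + 629*149 = -345825 + 93721 = -252104)
-m = -1*(-252104) = 252104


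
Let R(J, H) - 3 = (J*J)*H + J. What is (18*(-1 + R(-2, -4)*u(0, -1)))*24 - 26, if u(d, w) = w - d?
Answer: 6022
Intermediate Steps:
R(J, H) = 3 + J + H*J² (R(J, H) = 3 + ((J*J)*H + J) = 3 + (J²*H + J) = 3 + (H*J² + J) = 3 + (J + H*J²) = 3 + J + H*J²)
(18*(-1 + R(-2, -4)*u(0, -1)))*24 - 26 = (18*(-1 + (3 - 2 - 4*(-2)²)*(-1 - 1*0)))*24 - 26 = (18*(-1 + (3 - 2 - 4*4)*(-1 + 0)))*24 - 26 = (18*(-1 + (3 - 2 - 16)*(-1)))*24 - 26 = (18*(-1 - 15*(-1)))*24 - 26 = (18*(-1 + 15))*24 - 26 = (18*14)*24 - 26 = 252*24 - 26 = 6048 - 26 = 6022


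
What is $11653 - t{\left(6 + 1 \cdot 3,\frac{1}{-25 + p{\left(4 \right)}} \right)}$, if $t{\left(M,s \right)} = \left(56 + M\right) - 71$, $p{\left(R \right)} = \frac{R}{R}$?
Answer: $11659$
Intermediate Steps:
$p{\left(R \right)} = 1$
$t{\left(M,s \right)} = -15 + M$
$11653 - t{\left(6 + 1 \cdot 3,\frac{1}{-25 + p{\left(4 \right)}} \right)} = 11653 - \left(-15 + \left(6 + 1 \cdot 3\right)\right) = 11653 - \left(-15 + \left(6 + 3\right)\right) = 11653 - \left(-15 + 9\right) = 11653 - -6 = 11653 + 6 = 11659$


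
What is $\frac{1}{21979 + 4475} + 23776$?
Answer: $\frac{628970305}{26454} \approx 23776.0$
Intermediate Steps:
$\frac{1}{21979 + 4475} + 23776 = \frac{1}{26454} + 23776 = \frac{628970305}{26454}$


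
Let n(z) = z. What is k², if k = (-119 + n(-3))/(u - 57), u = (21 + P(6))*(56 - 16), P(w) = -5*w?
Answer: 14884/173889 ≈ 0.085595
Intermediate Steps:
u = -360 (u = (21 - 5*6)*(56 - 16) = (21 - 30)*40 = -9*40 = -360)
k = 122/417 (k = (-119 - 3)/(-360 - 57) = -122/(-417) = -122*(-1/417) = 122/417 ≈ 0.29257)
k² = (122/417)² = 14884/173889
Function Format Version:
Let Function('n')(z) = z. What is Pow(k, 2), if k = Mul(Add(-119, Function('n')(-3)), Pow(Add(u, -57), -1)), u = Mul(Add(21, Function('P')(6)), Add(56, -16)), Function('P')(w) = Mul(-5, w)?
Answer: Rational(14884, 173889) ≈ 0.085595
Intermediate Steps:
u = -360 (u = Mul(Add(21, Mul(-5, 6)), Add(56, -16)) = Mul(Add(21, -30), 40) = Mul(-9, 40) = -360)
k = Rational(122, 417) (k = Mul(Add(-119, -3), Pow(Add(-360, -57), -1)) = Mul(-122, Pow(-417, -1)) = Mul(-122, Rational(-1, 417)) = Rational(122, 417) ≈ 0.29257)
Pow(k, 2) = Pow(Rational(122, 417), 2) = Rational(14884, 173889)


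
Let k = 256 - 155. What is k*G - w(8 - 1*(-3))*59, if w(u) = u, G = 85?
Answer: 7936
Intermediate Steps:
k = 101
k*G - w(8 - 1*(-3))*59 = 101*85 - (8 - 1*(-3))*59 = 8585 - (8 + 3)*59 = 8585 - 11*59 = 8585 - 1*649 = 8585 - 649 = 7936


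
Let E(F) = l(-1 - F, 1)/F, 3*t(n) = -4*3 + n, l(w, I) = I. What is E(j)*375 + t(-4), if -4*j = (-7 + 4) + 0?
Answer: 1484/3 ≈ 494.67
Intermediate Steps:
j = ¾ (j = -((-7 + 4) + 0)/4 = -(-3 + 0)/4 = -¼*(-3) = ¾ ≈ 0.75000)
t(n) = -4 + n/3 (t(n) = (-4*3 + n)/3 = (-12 + n)/3 = -4 + n/3)
E(F) = 1/F
E(j)*375 + t(-4) = 375/(¾) + (-4 + (⅓)*(-4)) = (4/3)*375 + (-4 - 4/3) = 500 - 16/3 = 1484/3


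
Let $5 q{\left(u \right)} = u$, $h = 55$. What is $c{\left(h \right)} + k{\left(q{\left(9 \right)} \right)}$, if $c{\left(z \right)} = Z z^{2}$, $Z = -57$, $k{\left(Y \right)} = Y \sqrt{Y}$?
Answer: $-172425 + \frac{27 \sqrt{5}}{25} \approx -1.7242 \cdot 10^{5}$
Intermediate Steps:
$q{\left(u \right)} = \frac{u}{5}$
$k{\left(Y \right)} = Y^{\frac{3}{2}}$
$c{\left(z \right)} = - 57 z^{2}$
$c{\left(h \right)} + k{\left(q{\left(9 \right)} \right)} = - 57 \cdot 55^{2} + \left(\frac{1}{5} \cdot 9\right)^{\frac{3}{2}} = \left(-57\right) 3025 + \left(\frac{9}{5}\right)^{\frac{3}{2}} = -172425 + \frac{27 \sqrt{5}}{25}$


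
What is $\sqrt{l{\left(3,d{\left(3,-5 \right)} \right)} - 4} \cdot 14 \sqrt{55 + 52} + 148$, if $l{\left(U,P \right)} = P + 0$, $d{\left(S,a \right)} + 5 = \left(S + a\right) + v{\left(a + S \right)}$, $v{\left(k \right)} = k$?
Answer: $148 + 14 i \sqrt{1391} \approx 148.0 + 522.15 i$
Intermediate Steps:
$d{\left(S,a \right)} = -5 + 2 S + 2 a$ ($d{\left(S,a \right)} = -5 + \left(\left(S + a\right) + \left(a + S\right)\right) = -5 + \left(\left(S + a\right) + \left(S + a\right)\right) = -5 + \left(2 S + 2 a\right) = -5 + 2 S + 2 a$)
$l{\left(U,P \right)} = P$
$\sqrt{l{\left(3,d{\left(3,-5 \right)} \right)} - 4} \cdot 14 \sqrt{55 + 52} + 148 = \sqrt{\left(-5 + 2 \cdot 3 + 2 \left(-5\right)\right) - 4} \cdot 14 \sqrt{55 + 52} + 148 = \sqrt{\left(-5 + 6 - 10\right) - 4} \cdot 14 \sqrt{107} + 148 = \sqrt{-9 - 4} \cdot 14 \sqrt{107} + 148 = \sqrt{-13} \cdot 14 \sqrt{107} + 148 = i \sqrt{13} \cdot 14 \sqrt{107} + 148 = 14 i \sqrt{13} \sqrt{107} + 148 = 14 i \sqrt{1391} + 148 = 148 + 14 i \sqrt{1391}$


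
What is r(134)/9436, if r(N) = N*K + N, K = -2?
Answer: -67/4718 ≈ -0.014201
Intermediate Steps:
r(N) = -N (r(N) = N*(-2) + N = -2*N + N = -N)
r(134)/9436 = -1*134/9436 = -134*1/9436 = -67/4718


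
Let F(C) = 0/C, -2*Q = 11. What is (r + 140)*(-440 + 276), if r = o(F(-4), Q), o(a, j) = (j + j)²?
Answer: -42804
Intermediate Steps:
Q = -11/2 (Q = -½*11 = -11/2 ≈ -5.5000)
F(C) = 0
o(a, j) = 4*j² (o(a, j) = (2*j)² = 4*j²)
r = 121 (r = 4*(-11/2)² = 4*(121/4) = 121)
(r + 140)*(-440 + 276) = (121 + 140)*(-440 + 276) = 261*(-164) = -42804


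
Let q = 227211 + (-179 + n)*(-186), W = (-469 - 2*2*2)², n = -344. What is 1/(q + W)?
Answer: 1/552018 ≈ 1.8115e-6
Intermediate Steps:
W = 227529 (W = (-469 - 4*2)² = (-469 - 8)² = (-477)² = 227529)
q = 324489 (q = 227211 + (-179 - 344)*(-186) = 227211 - 523*(-186) = 227211 + 97278 = 324489)
1/(q + W) = 1/(324489 + 227529) = 1/552018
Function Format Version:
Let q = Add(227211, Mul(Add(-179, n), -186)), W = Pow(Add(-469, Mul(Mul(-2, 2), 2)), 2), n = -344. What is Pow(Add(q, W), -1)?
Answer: Rational(1, 552018) ≈ 1.8115e-6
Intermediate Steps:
W = 227529 (W = Pow(Add(-469, Mul(-4, 2)), 2) = Pow(Add(-469, -8), 2) = Pow(-477, 2) = 227529)
q = 324489 (q = Add(227211, Mul(Add(-179, -344), -186)) = Add(227211, Mul(-523, -186)) = Add(227211, 97278) = 324489)
Pow(Add(q, W), -1) = Pow(Add(324489, 227529), -1) = Pow(552018, -1) = Rational(1, 552018)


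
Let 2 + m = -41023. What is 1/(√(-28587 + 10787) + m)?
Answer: -1641/67322737 - 2*I*√178/336613685 ≈ -2.4375e-5 - 7.927e-8*I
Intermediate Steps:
m = -41025 (m = -2 - 41023 = -41025)
1/(√(-28587 + 10787) + m) = 1/(√(-28587 + 10787) - 41025) = 1/(√(-17800) - 41025) = 1/(10*I*√178 - 41025) = 1/(-41025 + 10*I*√178)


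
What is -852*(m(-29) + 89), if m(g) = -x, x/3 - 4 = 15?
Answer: -27264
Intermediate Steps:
x = 57 (x = 12 + 3*15 = 12 + 45 = 57)
m(g) = -57 (m(g) = -1*57 = -57)
-852*(m(-29) + 89) = -852*(-57 + 89) = -852*32 = -27264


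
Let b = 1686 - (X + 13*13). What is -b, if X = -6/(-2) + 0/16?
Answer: -1514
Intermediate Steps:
X = 3 (X = -6*(-½) + 0*(1/16) = 3 + 0 = 3)
b = 1514 (b = 1686 - (3 + 13*13) = 1686 - (3 + 169) = 1686 - 1*172 = 1686 - 172 = 1514)
-b = -1*1514 = -1514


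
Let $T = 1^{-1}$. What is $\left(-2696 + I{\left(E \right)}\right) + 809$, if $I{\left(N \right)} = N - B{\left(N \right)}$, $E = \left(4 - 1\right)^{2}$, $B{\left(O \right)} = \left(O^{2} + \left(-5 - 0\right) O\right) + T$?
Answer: $-1915$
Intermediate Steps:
$T = 1$
$B{\left(O \right)} = 1 + O^{2} - 5 O$ ($B{\left(O \right)} = \left(O^{2} + \left(-5 - 0\right) O\right) + 1 = \left(O^{2} + \left(-5 + 0\right) O\right) + 1 = \left(O^{2} - 5 O\right) + 1 = 1 + O^{2} - 5 O$)
$E = 9$ ($E = 3^{2} = 9$)
$I{\left(N \right)} = -1 - N^{2} + 6 N$ ($I{\left(N \right)} = N - \left(1 + N^{2} - 5 N\right) = -1 - N^{2} + 6 N$)
$\left(-2696 + I{\left(E \right)}\right) + 809 = \left(-2696 - 28\right) + 809 = -2724 + 809 = -1915$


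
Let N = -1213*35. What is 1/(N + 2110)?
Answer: -1/40345 ≈ -2.4786e-5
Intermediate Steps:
N = -42455
1/(N + 2110) = 1/(-42455 + 2110) = 1/(-40345) = -1/40345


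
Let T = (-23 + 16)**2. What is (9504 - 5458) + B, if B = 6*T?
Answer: 4340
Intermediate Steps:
T = 49 (T = (-7)**2 = 49)
B = 294 (B = 6*49 = 294)
(9504 - 5458) + B = (9504 - 5458) + 294 = 4046 + 294 = 4340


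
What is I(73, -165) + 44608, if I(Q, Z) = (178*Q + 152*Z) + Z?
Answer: 32357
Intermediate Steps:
I(Q, Z) = 153*Z + 178*Q (I(Q, Z) = (152*Z + 178*Q) + Z = 153*Z + 178*Q)
I(73, -165) + 44608 = (153*(-165) + 178*73) + 44608 = (-25245 + 12994) + 44608 = -12251 + 44608 = 32357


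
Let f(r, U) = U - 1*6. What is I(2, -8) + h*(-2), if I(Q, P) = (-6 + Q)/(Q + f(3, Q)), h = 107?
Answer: -212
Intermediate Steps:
f(r, U) = -6 + U (f(r, U) = U - 6 = -6 + U)
I(Q, P) = (-6 + Q)/(-6 + 2*Q) (I(Q, P) = (-6 + Q)/(Q + (-6 + Q)) = (-6 + Q)/(-6 + 2*Q))
I(2, -8) + h*(-2) = (-6 + 2)/(2*(-3 + 2)) + 107*(-2) = (½)*(-4)/(-1) - 214 = (½)*(-1)*(-4) - 214 = 2 - 214 = -212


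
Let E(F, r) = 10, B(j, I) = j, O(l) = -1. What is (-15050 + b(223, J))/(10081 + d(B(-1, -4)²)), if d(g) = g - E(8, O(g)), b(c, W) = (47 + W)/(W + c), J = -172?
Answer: -767675/513672 ≈ -1.4945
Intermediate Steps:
b(c, W) = (47 + W)/(W + c)
d(g) = -10 + g (d(g) = g - 1*10 = g - 10 = -10 + g)
(-15050 + b(223, J))/(10081 + d(B(-1, -4)²)) = (-15050 + (47 - 172)/(-172 + 223))/(10081 + (-10 + (-1)²)) = (-15050 - 125/51)/(10081 + (-10 + 1)) = (-15050 + (1/51)*(-125))/(10081 - 9) = (-15050 - 125/51)/10072 = -767675/51*1/10072 = -767675/513672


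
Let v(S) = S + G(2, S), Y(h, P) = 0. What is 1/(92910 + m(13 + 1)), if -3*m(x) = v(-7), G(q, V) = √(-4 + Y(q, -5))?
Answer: 836211/77694315173 + 6*I/77694315173 ≈ 1.0763e-5 + 7.7226e-11*I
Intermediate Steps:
G(q, V) = 2*I (G(q, V) = √(-4 + 0) = √(-4) = 2*I)
v(S) = S + 2*I
m(x) = 7/3 - 2*I/3 (m(x) = -(-7 + 2*I)/3 = 7/3 - 2*I/3)
1/(92910 + m(13 + 1)) = 1/(92910 + (7/3 - 2*I/3)) = 1/(278737/3 - 2*I/3) = 9*(278737/3 + 2*I/3)/77694315173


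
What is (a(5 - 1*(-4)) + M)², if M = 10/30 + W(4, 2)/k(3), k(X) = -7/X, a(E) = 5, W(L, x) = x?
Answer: 8836/441 ≈ 20.036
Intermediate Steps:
M = -11/21 (M = 10/30 + 2/((-7/3)) = 10*(1/30) + 2/((-7*⅓)) = ⅓ + 2/(-7/3) = ⅓ + 2*(-3/7) = ⅓ - 6/7 = -11/21 ≈ -0.52381)
(a(5 - 1*(-4)) + M)² = (5 - 11/21)² = (94/21)² = 8836/441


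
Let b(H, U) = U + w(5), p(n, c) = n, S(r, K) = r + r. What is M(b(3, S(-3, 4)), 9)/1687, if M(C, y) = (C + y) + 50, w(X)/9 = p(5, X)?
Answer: 14/241 ≈ 0.058091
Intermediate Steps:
S(r, K) = 2*r
w(X) = 45 (w(X) = 9*5 = 45)
b(H, U) = 45 + U (b(H, U) = U + 45 = 45 + U)
M(C, y) = 50 + C + y
M(b(3, S(-3, 4)), 9)/1687 = (50 + (45 + 2*(-3)) + 9)/1687 = (50 + (45 - 6) + 9)*(1/1687) = (50 + 39 + 9)*(1/1687) = 98*(1/1687) = 14/241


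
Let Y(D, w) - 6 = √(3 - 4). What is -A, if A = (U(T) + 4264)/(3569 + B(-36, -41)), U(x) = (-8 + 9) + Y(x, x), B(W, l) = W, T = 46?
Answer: -4271/3533 - I/3533 ≈ -1.2089 - 0.00028305*I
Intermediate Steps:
Y(D, w) = 6 + I (Y(D, w) = 6 + √(3 - 4) = 6 + √(-1) = 6 + I)
U(x) = 7 + I (U(x) = (-8 + 9) + (6 + I) = 1 + (6 + I) = 7 + I)
A = 4271/3533 + I/3533 (A = ((7 + I) + 4264)/(3569 - 36) = (4271 + I)/3533 = (4271 + I)*(1/3533) = 4271/3533 + I/3533 ≈ 1.2089 + 0.00028305*I)
-A = -(4271/3533 + I/3533) = -4271/3533 - I/3533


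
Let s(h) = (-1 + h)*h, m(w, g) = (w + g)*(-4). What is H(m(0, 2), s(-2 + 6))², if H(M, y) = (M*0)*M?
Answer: 0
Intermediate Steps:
m(w, g) = -4*g - 4*w (m(w, g) = (g + w)*(-4) = -4*g - 4*w)
s(h) = h*(-1 + h)
H(M, y) = 0 (H(M, y) = 0*M = 0)
H(m(0, 2), s(-2 + 6))² = 0² = 0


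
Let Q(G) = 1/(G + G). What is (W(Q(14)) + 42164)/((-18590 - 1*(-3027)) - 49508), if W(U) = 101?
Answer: -42265/65071 ≈ -0.64952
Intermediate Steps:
Q(G) = 1/(2*G)
(W(Q(14)) + 42164)/((-18590 - 1*(-3027)) - 49508) = (101 + 42164)/((-18590 - 1*(-3027)) - 49508) = 42265/((-18590 + 3027) - 49508) = 42265/(-15563 - 49508) = 42265/(-65071) = 42265*(-1/65071) = -42265/65071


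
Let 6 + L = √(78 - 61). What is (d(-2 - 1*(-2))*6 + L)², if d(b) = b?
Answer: (6 - √17)² ≈ 3.5227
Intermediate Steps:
L = -6 + √17 (L = -6 + √(78 - 61) = -6 + √17 ≈ -1.8769)
(d(-2 - 1*(-2))*6 + L)² = ((-2 - 1*(-2))*6 + (-6 + √17))² = ((-2 + 2)*6 + (-6 + √17))² = (0*6 + (-6 + √17))² = (0 + (-6 + √17))² = (-6 + √17)²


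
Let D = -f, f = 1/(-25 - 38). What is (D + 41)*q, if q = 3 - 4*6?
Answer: -2584/3 ≈ -861.33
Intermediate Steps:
q = -21 (q = 3 - 24 = -21)
f = -1/63 (f = 1/(-63) = -1/63 ≈ -0.015873)
D = 1/63 (D = -1*(-1/63) = 1/63 ≈ 0.015873)
(D + 41)*q = (1/63 + 41)*(-21) = (2584/63)*(-21) = -2584/3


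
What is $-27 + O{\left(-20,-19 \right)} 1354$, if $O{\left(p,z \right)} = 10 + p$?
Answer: $-13567$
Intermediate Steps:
$-27 + O{\left(-20,-19 \right)} 1354 = -27 + \left(10 - 20\right) 1354 = -27 - 13540 = -13567$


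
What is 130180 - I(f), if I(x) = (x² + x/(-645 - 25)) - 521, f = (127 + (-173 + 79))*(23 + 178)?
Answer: -438659781/10 ≈ -4.3866e+7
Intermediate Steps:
f = 6633 (f = (127 - 94)*201 = 33*201 = 6633)
I(x) = -521 + x² - x/670 (I(x) = (x² + x/(-670)) - 521 = (x² - x/670) - 521 = -521 + x² - x/670)
130180 - I(f) = 130180 - (-521 + 6633² - 1/670*6633) = 130180 - (-521 + 43996689 - 99/10) = 130180 - 1*439961581/10 = 130180 - 439961581/10 = -438659781/10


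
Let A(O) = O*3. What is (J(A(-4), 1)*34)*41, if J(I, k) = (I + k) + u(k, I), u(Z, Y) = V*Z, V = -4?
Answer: -20910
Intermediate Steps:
A(O) = 3*O
u(Z, Y) = -4*Z
J(I, k) = I - 3*k (J(I, k) = (I + k) - 4*k = I - 3*k)
(J(A(-4), 1)*34)*41 = ((3*(-4) - 3*1)*34)*41 = ((-12 - 3)*34)*41 = -15*34*41 = -510*41 = -20910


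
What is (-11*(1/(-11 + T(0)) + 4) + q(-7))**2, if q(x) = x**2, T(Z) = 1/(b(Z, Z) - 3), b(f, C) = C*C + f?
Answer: 41209/1156 ≈ 35.648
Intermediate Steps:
b(f, C) = f + C**2 (b(f, C) = C**2 + f = f + C**2)
T(Z) = 1/(-3 + Z + Z**2) (T(Z) = 1/((Z + Z**2) - 3) = 1/(-3 + Z + Z**2))
(-11*(1/(-11 + T(0)) + 4) + q(-7))**2 = (-11*(1/(-11 + 1/(-3 + 0 + 0**2)) + 4) + (-7)**2)**2 = (-11*(1/(-11 + 1/(-3 + 0 + 0)) + 4) + 49)**2 = (-11*(1/(-11 + 1/(-3)) + 4) + 49)**2 = (-11*(1/(-11 - 1/3) + 4) + 49)**2 = (-11*(1/(-34/3) + 4) + 49)**2 = (-11*(-3/34 + 4) + 49)**2 = (-11*133/34 + 49)**2 = (-1463/34 + 49)**2 = (203/34)**2 = 41209/1156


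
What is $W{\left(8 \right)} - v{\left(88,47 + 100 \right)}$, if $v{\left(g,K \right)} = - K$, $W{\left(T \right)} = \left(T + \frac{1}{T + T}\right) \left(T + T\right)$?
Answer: $276$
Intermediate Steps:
$W{\left(T \right)} = 2 T \left(T + \frac{1}{2 T}\right)$ ($W{\left(T \right)} = \left(T + \frac{1}{2 T}\right) 2 T = 2 T \left(T + \frac{1}{2 T}\right)$)
$W{\left(8 \right)} - v{\left(88,47 + 100 \right)} = \left(1 + 2 \cdot 8^{2}\right) - - (47 + 100) = \left(1 + 2 \cdot 64\right) - \left(-1\right) 147 = \left(1 + 128\right) - -147 = 129 + 147 = 276$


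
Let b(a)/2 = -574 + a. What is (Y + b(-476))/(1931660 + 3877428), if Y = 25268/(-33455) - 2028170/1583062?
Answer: -55663332789483/153828540034370240 ≈ -0.00036185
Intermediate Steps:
Y = -53926618983/26480669605 (Y = 25268*(-1/33455) - 2028170*1/1583062 = -25268/33455 - 1014085/791531 = -53926618983/26480669605 ≈ -2.0365)
b(a) = -1148 + 2*a (b(a) = 2*(-574 + a) = -1148 + 2*a)
(Y + b(-476))/(1931660 + 3877428) = (-53926618983/26480669605 + (-1148 + 2*(-476)))/(1931660 + 3877428) = (-53926618983/26480669605 + (-1148 - 952))/5809088 = (-53926618983/26480669605 - 2100)*(1/5809088) = -55663332789483/26480669605*1/5809088 = -55663332789483/153828540034370240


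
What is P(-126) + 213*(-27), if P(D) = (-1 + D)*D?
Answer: 10251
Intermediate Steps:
P(D) = D*(-1 + D)
P(-126) + 213*(-27) = -126*(-1 - 126) + 213*(-27) = -126*(-127) - 5751 = 16002 - 5751 = 10251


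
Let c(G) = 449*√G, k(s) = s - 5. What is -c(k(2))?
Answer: -449*I*√3 ≈ -777.69*I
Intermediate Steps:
k(s) = -5 + s
-c(k(2)) = -449*√(-5 + 2) = -449*√(-3) = -449*I*√3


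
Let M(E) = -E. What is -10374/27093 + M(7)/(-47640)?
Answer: -164675903/430236840 ≈ -0.38276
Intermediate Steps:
-10374/27093 + M(7)/(-47640) = -10374/27093 - 1*7/(-47640) = -10374*1/27093 - 7*(-1/47640) = -3458/9031 + 7/47640 = -164675903/430236840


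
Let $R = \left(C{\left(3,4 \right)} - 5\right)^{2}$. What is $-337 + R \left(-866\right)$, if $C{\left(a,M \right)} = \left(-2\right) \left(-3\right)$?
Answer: $-1203$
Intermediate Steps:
$C{\left(a,M \right)} = 6$
$R = 1$ ($R = \left(6 - 5\right)^{2} = 1^{2} = 1$)
$-337 + R \left(-866\right) = -337 + 1 \left(-866\right) = -337 - 866 = -1203$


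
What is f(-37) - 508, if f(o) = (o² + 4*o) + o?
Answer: 676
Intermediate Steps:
f(o) = o² + 5*o
f(-37) - 508 = -37*(5 - 37) - 508 = -37*(-32) - 508 = 1184 - 508 = 676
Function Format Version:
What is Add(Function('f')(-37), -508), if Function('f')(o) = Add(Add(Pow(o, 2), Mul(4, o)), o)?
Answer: 676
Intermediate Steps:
Function('f')(o) = Add(Pow(o, 2), Mul(5, o))
Add(Function('f')(-37), -508) = Add(Mul(-37, Add(5, -37)), -508) = Add(Mul(-37, -32), -508) = Add(1184, -508) = 676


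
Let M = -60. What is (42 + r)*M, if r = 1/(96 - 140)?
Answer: -27705/11 ≈ -2518.6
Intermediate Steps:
r = -1/44 (r = 1/(-44) = -1/44 ≈ -0.022727)
(42 + r)*M = (42 - 1/44)*(-60) = (1847/44)*(-60) = -27705/11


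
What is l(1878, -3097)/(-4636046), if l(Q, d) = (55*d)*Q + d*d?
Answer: 1903667/28442 ≈ 66.932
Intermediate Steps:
l(Q, d) = d² + 55*Q*d (l(Q, d) = 55*Q*d + d² = d² + 55*Q*d)
l(1878, -3097)/(-4636046) = -3097*(-3097 + 55*1878)/(-4636046) = -3097*(-3097 + 103290)*(-1/4636046) = -3097*100193*(-1/4636046) = -310297721*(-1/4636046) = 1903667/28442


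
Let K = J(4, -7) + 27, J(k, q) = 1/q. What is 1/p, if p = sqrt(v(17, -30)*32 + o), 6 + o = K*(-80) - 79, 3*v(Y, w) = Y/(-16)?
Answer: -I*sqrt(990003)/47143 ≈ -0.021106*I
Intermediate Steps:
v(Y, w) = -Y/48 (v(Y, w) = (Y/(-16))/3 = (Y*(-1/16))/3 = (-Y/16)/3 = -Y/48)
K = 188/7 (K = 1/(-7) + 27 = -1/7 + 27 = 188/7 ≈ 26.857)
o = -15635/7 (o = -6 + ((188/7)*(-80) - 79) = -6 + (-15040/7 - 79) = -6 - 15593/7 = -15635/7 ≈ -2233.6)
p = I*sqrt(990003)/21 (p = sqrt(-1/48*17*32 - 15635/7) = sqrt(-17/48*32 - 15635/7) = sqrt(-34/3 - 15635/7) = sqrt(-47143/21) = I*sqrt(990003)/21 ≈ 47.38*I)
1/p = 1/(I*sqrt(990003)/21) = -I*sqrt(990003)/47143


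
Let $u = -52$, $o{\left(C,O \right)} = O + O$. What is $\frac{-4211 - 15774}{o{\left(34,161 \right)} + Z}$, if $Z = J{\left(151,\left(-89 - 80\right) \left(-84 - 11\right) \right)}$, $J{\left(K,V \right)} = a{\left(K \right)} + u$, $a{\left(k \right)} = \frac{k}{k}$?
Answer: $- \frac{19985}{271} \approx -73.745$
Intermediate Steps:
$a{\left(k \right)} = 1$
$o{\left(C,O \right)} = 2 O$
$J{\left(K,V \right)} = -51$ ($J{\left(K,V \right)} = 1 - 52 = -51$)
$Z = -51$
$\frac{-4211 - 15774}{o{\left(34,161 \right)} + Z} = \frac{-4211 - 15774}{2 \cdot 161 - 51} = - \frac{19985}{322 - 51} = - \frac{19985}{271}$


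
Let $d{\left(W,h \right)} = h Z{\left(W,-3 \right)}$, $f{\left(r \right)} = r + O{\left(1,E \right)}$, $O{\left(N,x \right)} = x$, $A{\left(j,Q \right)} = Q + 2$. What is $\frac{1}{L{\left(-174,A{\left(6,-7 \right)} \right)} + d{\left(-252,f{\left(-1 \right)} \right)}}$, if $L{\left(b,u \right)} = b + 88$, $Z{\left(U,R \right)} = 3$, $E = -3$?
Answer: $- \frac{1}{98} \approx -0.010204$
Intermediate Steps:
$A{\left(j,Q \right)} = 2 + Q$
$L{\left(b,u \right)} = 88 + b$
$f{\left(r \right)} = -3 + r$ ($f{\left(r \right)} = r - 3 = -3 + r$)
$d{\left(W,h \right)} = 3 h$ ($d{\left(W,h \right)} = h 3 = 3 h$)
$\frac{1}{L{\left(-174,A{\left(6,-7 \right)} \right)} + d{\left(-252,f{\left(-1 \right)} \right)}} = \frac{1}{\left(88 - 174\right) + 3 \left(-3 - 1\right)} = \frac{1}{-86 + 3 \left(-4\right)} = \frac{1}{-86 - 12} = \frac{1}{-98} = - \frac{1}{98}$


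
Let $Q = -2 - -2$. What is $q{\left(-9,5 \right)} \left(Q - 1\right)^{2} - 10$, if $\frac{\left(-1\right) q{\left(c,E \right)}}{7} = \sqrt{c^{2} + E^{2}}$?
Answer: $-10 - 7 \sqrt{106} \approx -82.069$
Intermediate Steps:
$Q = 0$ ($Q = -2 + 2 = 0$)
$q{\left(c,E \right)} = - 7 \sqrt{E^{2} + c^{2}}$ ($q{\left(c,E \right)} = - 7 \sqrt{c^{2} + E^{2}} = - 7 \sqrt{E^{2} + c^{2}}$)
$q{\left(-9,5 \right)} \left(Q - 1\right)^{2} - 10 = - 7 \sqrt{5^{2} + \left(-9\right)^{2}} \left(0 - 1\right)^{2} - 10 = - 7 \sqrt{25 + 81} \left(-1\right)^{2} - 10 = - 7 \sqrt{106} \cdot 1 - 10 = - 7 \sqrt{106} - 10 = -10 - 7 \sqrt{106}$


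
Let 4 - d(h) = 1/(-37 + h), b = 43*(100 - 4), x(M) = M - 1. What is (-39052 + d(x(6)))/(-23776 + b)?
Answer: 1249535/628736 ≈ 1.9874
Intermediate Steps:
x(M) = -1 + M
b = 4128 (b = 43*96 = 4128)
d(h) = 4 - 1/(-37 + h)
(-39052 + d(x(6)))/(-23776 + b) = (-39052 + (-149 + 4*(-1 + 6))/(-37 + (-1 + 6)))/(-23776 + 4128) = (-39052 + (-149 + 4*5)/(-37 + 5))/(-19648) = (-39052 + (-149 + 20)/(-32))*(-1/19648) = (-39052 - 1/32*(-129))*(-1/19648) = (-39052 + 129/32)*(-1/19648) = -1249535/32*(-1/19648) = 1249535/628736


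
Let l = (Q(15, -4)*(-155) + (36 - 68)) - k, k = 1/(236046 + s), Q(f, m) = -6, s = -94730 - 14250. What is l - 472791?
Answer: -59961555939/127066 ≈ -4.7189e+5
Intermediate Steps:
s = -108980
k = 1/127066 (k = 1/(236046 - 108980) = 1/127066 ≈ 7.8699e-6)
l = 114105267/127066 (l = (-6*(-155) + (36 - 68)) - 1*1/127066 = (930 - 32) - 1/127066 = 898 - 1/127066 = 114105267/127066 ≈ 898.00)
l - 472791 = 114105267/127066 - 472791 = -59961555939/127066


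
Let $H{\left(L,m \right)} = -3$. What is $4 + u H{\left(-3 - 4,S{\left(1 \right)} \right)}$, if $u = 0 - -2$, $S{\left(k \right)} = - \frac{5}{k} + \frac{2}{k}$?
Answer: $-2$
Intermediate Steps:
$S{\left(k \right)} = - \frac{3}{k}$
$u = 2$ ($u = 0 + 2 = 2$)
$4 + u H{\left(-3 - 4,S{\left(1 \right)} \right)} = 4 + 2 \left(-3\right) = 4 - 6 = -2$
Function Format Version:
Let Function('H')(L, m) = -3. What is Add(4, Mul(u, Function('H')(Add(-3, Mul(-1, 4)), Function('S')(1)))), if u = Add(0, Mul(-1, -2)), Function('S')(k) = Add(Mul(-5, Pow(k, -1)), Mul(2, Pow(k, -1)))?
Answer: -2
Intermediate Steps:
Function('S')(k) = Mul(-3, Pow(k, -1))
u = 2 (u = Add(0, 2) = 2)
Add(4, Mul(u, Function('H')(Add(-3, Mul(-1, 4)), Function('S')(1)))) = Add(4, Mul(2, -3)) = Add(4, -6) = -2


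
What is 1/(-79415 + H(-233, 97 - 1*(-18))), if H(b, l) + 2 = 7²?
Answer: -1/79368 ≈ -1.2600e-5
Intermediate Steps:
H(b, l) = 47 (H(b, l) = -2 + 7² = -2 + 49 = 47)
1/(-79415 + H(-233, 97 - 1*(-18))) = 1/(-79415 + 47) = 1/(-79368) = -1/79368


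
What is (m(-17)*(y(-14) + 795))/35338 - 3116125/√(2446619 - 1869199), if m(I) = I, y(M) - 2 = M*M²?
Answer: 33099/35338 - 623225*√144355/57742 ≈ -4099.9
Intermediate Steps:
y(M) = 2 + M³ (y(M) = 2 + M*M² = 2 + M³)
(m(-17)*(y(-14) + 795))/35338 - 3116125/√(2446619 - 1869199) = -17*((2 + (-14)³) + 795)/35338 - 3116125/√(2446619 - 1869199) = -17*((2 - 2744) + 795)*(1/35338) - 3116125*√144355/288710 = -17*(-2742 + 795)*(1/35338) - 3116125*√144355/288710 = -17*(-1947)*(1/35338) - 623225*√144355/57742 = 33099*(1/35338) - 623225*√144355/57742 = 33099/35338 - 623225*√144355/57742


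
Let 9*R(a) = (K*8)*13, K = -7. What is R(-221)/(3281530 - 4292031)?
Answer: 728/9094509 ≈ 8.0048e-5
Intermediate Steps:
R(a) = -728/9 (R(a) = (-7*8*13)/9 = (-56*13)/9 = (⅑)*(-728) = -728/9)
R(-221)/(3281530 - 4292031) = -728/(9*(3281530 - 4292031)) = -728/9/(-1010501) = -728/9*(-1/1010501) = 728/9094509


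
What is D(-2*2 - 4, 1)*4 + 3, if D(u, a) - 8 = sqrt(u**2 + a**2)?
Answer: 35 + 4*sqrt(65) ≈ 67.249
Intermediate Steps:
D(u, a) = 8 + sqrt(a**2 + u**2) (D(u, a) = 8 + sqrt(u**2 + a**2) = 8 + sqrt(a**2 + u**2))
D(-2*2 - 4, 1)*4 + 3 = (8 + sqrt(1**2 + (-2*2 - 4)**2))*4 + 3 = (8 + sqrt(1 + (-4 - 4)**2))*4 + 3 = (8 + sqrt(1 + (-8)**2))*4 + 3 = (8 + sqrt(1 + 64))*4 + 3 = (8 + sqrt(65))*4 + 3 = (32 + 4*sqrt(65)) + 3 = 35 + 4*sqrt(65)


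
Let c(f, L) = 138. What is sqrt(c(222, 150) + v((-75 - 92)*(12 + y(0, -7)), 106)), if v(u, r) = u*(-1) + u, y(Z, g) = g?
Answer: sqrt(138) ≈ 11.747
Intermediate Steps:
v(u, r) = 0 (v(u, r) = -u + u = 0)
sqrt(c(222, 150) + v((-75 - 92)*(12 + y(0, -7)), 106)) = sqrt(138 + 0) = sqrt(138)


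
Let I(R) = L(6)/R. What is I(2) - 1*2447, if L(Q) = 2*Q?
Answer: -2441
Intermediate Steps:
I(R) = 12/R (I(R) = (2*6)/R = 12/R)
I(2) - 1*2447 = 12/2 - 1*2447 = 12*(½) - 2447 = 6 - 2447 = -2441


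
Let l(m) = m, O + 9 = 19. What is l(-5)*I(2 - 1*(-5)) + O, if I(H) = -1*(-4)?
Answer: -10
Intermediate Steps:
O = 10 (O = -9 + 19 = 10)
I(H) = 4
l(-5)*I(2 - 1*(-5)) + O = -5*4 + 10 = -20 + 10 = -10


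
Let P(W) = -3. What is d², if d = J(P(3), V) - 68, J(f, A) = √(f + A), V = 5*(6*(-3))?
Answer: (68 - I*√93)² ≈ 4531.0 - 1311.5*I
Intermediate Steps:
V = -90 (V = 5*(-18) = -90)
J(f, A) = √(A + f)
d = -68 + I*√93 (d = √(-90 - 3) - 68 = √(-93) - 68 = I*√93 - 68 = -68 + I*√93 ≈ -68.0 + 9.6436*I)
d² = (-68 + I*√93)²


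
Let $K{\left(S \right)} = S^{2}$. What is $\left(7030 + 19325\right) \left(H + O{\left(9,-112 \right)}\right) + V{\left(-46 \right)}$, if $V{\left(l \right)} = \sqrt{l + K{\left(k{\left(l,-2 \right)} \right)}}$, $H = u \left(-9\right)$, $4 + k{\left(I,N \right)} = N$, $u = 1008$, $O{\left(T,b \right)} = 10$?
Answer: $-238829010 + i \sqrt{10} \approx -2.3883 \cdot 10^{8} + 3.1623 i$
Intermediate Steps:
$k{\left(I,N \right)} = -4 + N$
$H = -9072$ ($H = 1008 \left(-9\right) = -9072$)
$V{\left(l \right)} = \sqrt{36 + l}$ ($V{\left(l \right)} = \sqrt{l + \left(-4 - 2\right)^{2}} = \sqrt{l + \left(-6\right)^{2}} = \sqrt{l + 36} = \sqrt{36 + l}$)
$\left(7030 + 19325\right) \left(H + O{\left(9,-112 \right)}\right) + V{\left(-46 \right)} = \left(7030 + 19325\right) \left(-9072 + 10\right) + \sqrt{36 - 46} = 26355 \left(-9062\right) + \sqrt{-10} = -238829010 + i \sqrt{10}$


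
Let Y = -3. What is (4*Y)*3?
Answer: -36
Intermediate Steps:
(4*Y)*3 = (4*(-3))*3 = -12*3 = -36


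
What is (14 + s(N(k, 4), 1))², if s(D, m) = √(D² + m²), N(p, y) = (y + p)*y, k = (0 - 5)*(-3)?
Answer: (14 + √5777)² ≈ 8101.2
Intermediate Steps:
k = 15 (k = -5*(-3) = 15)
N(p, y) = y*(p + y) (N(p, y) = (p + y)*y = y*(p + y))
(14 + s(N(k, 4), 1))² = (14 + √((4*(15 + 4))² + 1²))² = (14 + √((4*19)² + 1))² = (14 + √(76² + 1))² = (14 + √(5776 + 1))² = (14 + √5777)²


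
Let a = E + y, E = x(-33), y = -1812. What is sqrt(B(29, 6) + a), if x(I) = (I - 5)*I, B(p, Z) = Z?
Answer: 2*I*sqrt(138) ≈ 23.495*I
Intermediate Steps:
x(I) = I*(-5 + I) (x(I) = (-5 + I)*I = I*(-5 + I))
E = 1254 (E = -33*(-5 - 33) = -33*(-38) = 1254)
a = -558 (a = 1254 - 1812 = -558)
sqrt(B(29, 6) + a) = sqrt(6 - 558) = sqrt(-552) = 2*I*sqrt(138)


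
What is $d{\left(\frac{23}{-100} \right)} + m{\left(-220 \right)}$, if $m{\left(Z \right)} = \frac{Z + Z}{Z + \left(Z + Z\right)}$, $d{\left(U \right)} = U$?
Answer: $\frac{131}{300} \approx 0.43667$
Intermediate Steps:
$m{\left(Z \right)} = \frac{2}{3}$ ($m{\left(Z \right)} = \frac{2 Z}{Z + 2 Z} = \frac{2 Z}{3 Z} = 2 Z \frac{1}{3 Z} = \frac{2}{3}$)
$d{\left(\frac{23}{-100} \right)} + m{\left(-220 \right)} = \frac{23}{-100} + \frac{2}{3} = 23 \left(- \frac{1}{100}\right) + \frac{2}{3} = - \frac{23}{100} + \frac{2}{3} = \frac{131}{300}$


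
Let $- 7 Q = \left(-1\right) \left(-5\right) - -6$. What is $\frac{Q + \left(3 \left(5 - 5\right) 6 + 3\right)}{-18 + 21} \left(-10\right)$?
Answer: $- \frac{100}{21} \approx -4.7619$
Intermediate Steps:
$Q = - \frac{11}{7}$ ($Q = - \frac{\left(-1\right) \left(-5\right) - -6}{7} = - \frac{5 + 6}{7} = \left(- \frac{1}{7}\right) 11 = - \frac{11}{7} \approx -1.5714$)
$\frac{Q + \left(3 \left(5 - 5\right) 6 + 3\right)}{-18 + 21} \left(-10\right) = \frac{- \frac{11}{7} + \left(3 \left(5 - 5\right) 6 + 3\right)}{-18 + 21} \left(-10\right) = \frac{- \frac{11}{7} + \left(3 \cdot 0 \cdot 6 + 3\right)}{3} \left(-10\right) = \left(- \frac{11}{7} + \left(3 \cdot 0 + 3\right)\right) \frac{1}{3} \left(-10\right) = \left(- \frac{11}{7} + \left(0 + 3\right)\right) \frac{1}{3} \left(-10\right) = \left(- \frac{11}{7} + 3\right) \frac{1}{3} \left(-10\right) = \frac{10}{7} \cdot \frac{1}{3} \left(-10\right) = \frac{10}{21} \left(-10\right) = - \frac{100}{21}$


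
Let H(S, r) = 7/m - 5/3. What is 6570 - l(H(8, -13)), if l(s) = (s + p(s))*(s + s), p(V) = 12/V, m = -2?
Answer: 116867/18 ≈ 6492.6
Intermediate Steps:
H(S, r) = -31/6 (H(S, r) = 7/(-2) - 5/3 = 7*(-½) - 5*⅓ = -7/2 - 5/3 = -31/6)
l(s) = 2*s*(s + 12/s) (l(s) = (s + 12/s)*(s + s) = (s + 12/s)*(2*s) = 2*s*(s + 12/s))
6570 - l(H(8, -13)) = 6570 - (24 + 2*(-31/6)²) = 6570 - (24 + 2*(961/36)) = 6570 - (24 + 961/18) = 6570 - 1*1393/18 = 6570 - 1393/18 = 116867/18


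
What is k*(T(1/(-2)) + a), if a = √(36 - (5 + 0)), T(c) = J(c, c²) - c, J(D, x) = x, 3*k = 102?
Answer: 51/2 + 34*√31 ≈ 214.80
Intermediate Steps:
k = 34 (k = (⅓)*102 = 34)
T(c) = c² - c
a = √31 (a = √(36 - 1*5) = √(36 - 5) = √31 ≈ 5.5678)
k*(T(1/(-2)) + a) = 34*((-1 + 1/(-2))/(-2) + √31) = 34*(-(-1 - ½)/2 + √31) = 34*(-½*(-3/2) + √31) = 34*(¾ + √31) = 51/2 + 34*√31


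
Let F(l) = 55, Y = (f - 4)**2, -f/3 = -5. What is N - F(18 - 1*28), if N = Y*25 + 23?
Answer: 2993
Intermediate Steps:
f = 15 (f = -3*(-5) = 15)
Y = 121 (Y = (15 - 4)**2 = 11**2 = 121)
N = 3048 (N = 121*25 + 23 = 3025 + 23 = 3048)
N - F(18 - 1*28) = 3048 - 1*55 = 3048 - 55 = 2993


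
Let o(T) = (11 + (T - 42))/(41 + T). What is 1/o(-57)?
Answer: 2/11 ≈ 0.18182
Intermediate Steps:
o(T) = (-31 + T)/(41 + T) (o(T) = (11 + (-42 + T))/(41 + T) = (-31 + T)/(41 + T))
1/o(-57) = 1/((-31 - 57)/(41 - 57)) = 1/(-88/(-16)) = 1/(-1/16*(-88)) = 1/(11/2) = 2/11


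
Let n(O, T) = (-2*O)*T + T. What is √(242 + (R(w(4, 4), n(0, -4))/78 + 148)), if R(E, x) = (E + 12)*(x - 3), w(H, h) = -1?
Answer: √2366754/78 ≈ 19.723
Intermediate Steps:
n(O, T) = T - 2*O*T (n(O, T) = -2*O*T + T = T - 2*O*T)
R(E, x) = (-3 + x)*(12 + E) (R(E, x) = (12 + E)*(-3 + x) = (-3 + x)*(12 + E))
√(242 + (R(w(4, 4), n(0, -4))/78 + 148)) = √(242 + ((-36 - 3*(-1) + 12*(-4*(1 - 2*0)) - (-4)*(1 - 2*0))/78 + 148)) = √(242 + ((-36 + 3 + 12*(-4*(1 + 0)) - (-4)*(1 + 0))*(1/78) + 148)) = √(242 + ((-36 + 3 + 12*(-4*1) - (-4))*(1/78) + 148)) = √(242 + ((-36 + 3 + 12*(-4) - 1*(-4))*(1/78) + 148)) = √(242 + ((-36 + 3 - 48 + 4)*(1/78) + 148)) = √(242 + (-77*1/78 + 148)) = √(242 + (-77/78 + 148)) = √(242 + 11467/78) = √(30343/78) = √2366754/78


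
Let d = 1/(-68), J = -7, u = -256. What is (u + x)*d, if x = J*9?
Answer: 319/68 ≈ 4.6912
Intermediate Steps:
d = -1/68 ≈ -0.014706
x = -63 (x = -7*9 = -63)
(u + x)*d = (-256 - 63)*(-1/68) = -319*(-1/68) = 319/68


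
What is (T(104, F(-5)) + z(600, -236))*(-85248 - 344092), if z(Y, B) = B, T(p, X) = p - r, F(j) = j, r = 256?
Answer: 166583920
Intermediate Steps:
T(p, X) = -256 + p (T(p, X) = p - 1*256 = p - 256 = -256 + p)
(T(104, F(-5)) + z(600, -236))*(-85248 - 344092) = ((-256 + 104) - 236)*(-85248 - 344092) = (-152 - 236)*(-429340) = -388*(-429340) = 166583920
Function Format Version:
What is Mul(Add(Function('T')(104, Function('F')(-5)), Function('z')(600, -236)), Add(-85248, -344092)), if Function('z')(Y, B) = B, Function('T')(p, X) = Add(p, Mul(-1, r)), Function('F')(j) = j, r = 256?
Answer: 166583920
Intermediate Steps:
Function('T')(p, X) = Add(-256, p) (Function('T')(p, X) = Add(p, Mul(-1, 256)) = Add(p, -256) = Add(-256, p))
Mul(Add(Function('T')(104, Function('F')(-5)), Function('z')(600, -236)), Add(-85248, -344092)) = Mul(Add(Add(-256, 104), -236), Add(-85248, -344092)) = Mul(Add(-152, -236), -429340) = Mul(-388, -429340) = 166583920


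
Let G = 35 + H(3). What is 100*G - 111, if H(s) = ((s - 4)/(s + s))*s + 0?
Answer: 3339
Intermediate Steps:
H(s) = -2 + s/2 (H(s) = ((-4 + s)/((2*s)))*s + 0 = ((-4 + s)*(1/(2*s)))*s + 0 = ((-4 + s)/(2*s))*s + 0 = (-2 + s/2) + 0 = -2 + s/2)
G = 69/2 (G = 35 + (-2 + (½)*3) = 35 + (-2 + 3/2) = 35 - ½ = 69/2 ≈ 34.500)
100*G - 111 = 100*(69/2) - 111 = 3450 - 111 = 3339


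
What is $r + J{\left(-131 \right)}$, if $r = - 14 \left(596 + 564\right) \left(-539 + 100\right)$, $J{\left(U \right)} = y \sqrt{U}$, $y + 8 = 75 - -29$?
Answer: $7129360 + 96 i \sqrt{131} \approx 7.1294 \cdot 10^{6} + 1098.8 i$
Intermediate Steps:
$y = 96$ ($y = -8 + \left(75 - -29\right) = -8 + \left(75 + 29\right) = -8 + 104 = 96$)
$J{\left(U \right)} = 96 \sqrt{U}$
$r = 7129360$ ($r = - 14 \cdot 1160 \left(-439\right) = \left(-14\right) \left(-509240\right) = 7129360$)
$r + J{\left(-131 \right)} = 7129360 + 96 \sqrt{-131} = 7129360 + 96 i \sqrt{131}$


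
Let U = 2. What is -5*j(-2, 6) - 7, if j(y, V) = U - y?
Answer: -27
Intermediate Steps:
j(y, V) = 2 - y
-5*j(-2, 6) - 7 = -5*(2 - 1*(-2)) - 7 = -5*(2 + 2) - 7 = -5*4 - 7 = -20 - 7 = -27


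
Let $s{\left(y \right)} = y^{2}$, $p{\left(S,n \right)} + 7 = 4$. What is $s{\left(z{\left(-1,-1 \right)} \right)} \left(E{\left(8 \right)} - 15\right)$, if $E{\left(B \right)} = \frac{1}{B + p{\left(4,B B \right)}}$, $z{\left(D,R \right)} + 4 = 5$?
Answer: $- \frac{74}{5} \approx -14.8$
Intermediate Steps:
$z{\left(D,R \right)} = 1$ ($z{\left(D,R \right)} = -4 + 5 = 1$)
$p{\left(S,n \right)} = -3$ ($p{\left(S,n \right)} = -7 + 4 = -3$)
$E{\left(B \right)} = \frac{1}{-3 + B}$ ($E{\left(B \right)} = \frac{1}{B - 3} = \frac{1}{-3 + B}$)
$s{\left(z{\left(-1,-1 \right)} \right)} \left(E{\left(8 \right)} - 15\right) = 1^{2} \left(\frac{1}{-3 + 8} - 15\right) = 1 \left(\frac{1}{5} - 15\right) = 1 \left(- \frac{74}{5}\right) = - \frac{74}{5}$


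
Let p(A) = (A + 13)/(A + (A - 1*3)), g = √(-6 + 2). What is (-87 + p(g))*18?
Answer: -39708/25 - 1044*I/25 ≈ -1588.3 - 41.76*I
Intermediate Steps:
g = 2*I (g = √(-4) = 2*I ≈ 2.0*I)
p(A) = (13 + A)/(-3 + 2*A) (p(A) = (13 + A)/(A + (A - 3)) = (13 + A)/(A + (-3 + A)) = (13 + A)/(-3 + 2*A))
(-87 + p(g))*18 = (-87 + (13 + 2*I)/(-3 + 2*(2*I)))*18 = (-87 + (13 + 2*I)/(-3 + 4*I))*18 = (-87 + ((-3 - 4*I)/25)*(13 + 2*I))*18 = (-87 + (-3 - 4*I)*(13 + 2*I)/25)*18 = -1566 + 18*(-3 - 4*I)*(13 + 2*I)/25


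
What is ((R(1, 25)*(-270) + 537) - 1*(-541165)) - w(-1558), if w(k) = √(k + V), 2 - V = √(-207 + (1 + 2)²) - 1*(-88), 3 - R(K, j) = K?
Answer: 541162 - √(-1644 - 3*I*√22) ≈ 5.4116e+5 + 40.547*I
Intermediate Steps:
R(K, j) = 3 - K
V = -86 - 3*I*√22 (V = 2 - (√(-207 + (1 + 2)²) - 1*(-88)) = 2 - (√(-207 + 3²) + 88) = 2 - (√(-207 + 9) + 88) = 2 - (√(-198) + 88) = 2 - (3*I*√22 + 88) = 2 - (88 + 3*I*√22) = 2 + (-88 - 3*I*√22) = -86 - 3*I*√22 ≈ -86.0 - 14.071*I)
w(k) = √(-86 + k - 3*I*√22) (w(k) = √(k + (-86 - 3*I*√22)) = √(-86 + k - 3*I*√22))
((R(1, 25)*(-270) + 537) - 1*(-541165)) - w(-1558) = (((3 - 1*1)*(-270) + 537) - 1*(-541165)) - √(-86 - 1558 - 3*I*√22) = (((3 - 1)*(-270) + 537) + 541165) - √(-1644 - 3*I*√22) = ((2*(-270) + 537) + 541165) - √(-1644 - 3*I*√22) = ((-540 + 537) + 541165) - √(-1644 - 3*I*√22) = (-3 + 541165) - √(-1644 - 3*I*√22) = 541162 - √(-1644 - 3*I*√22)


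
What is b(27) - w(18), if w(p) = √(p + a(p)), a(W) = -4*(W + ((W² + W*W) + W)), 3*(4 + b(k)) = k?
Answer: 5 - 3*I*√302 ≈ 5.0 - 52.134*I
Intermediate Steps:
b(k) = -4 + k/3
a(W) = -8*W - 8*W² (a(W) = -4*(W + ((W² + W²) + W)) = -4*(W + (2*W² + W)) = -4*(W + (W + 2*W²)) = -4*(2*W + 2*W²) = -8*W - 8*W²)
w(p) = √(p - 8*p*(1 + p))
b(27) - w(18) = (-4 + (⅓)*27) - √(18*(-7 - 8*18)) = (-4 + 9) - √(18*(-7 - 144)) = 5 - √(18*(-151)) = 5 - √(-2718) = 5 - 3*I*√302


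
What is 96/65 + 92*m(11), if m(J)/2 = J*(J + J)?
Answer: 2894416/65 ≈ 44530.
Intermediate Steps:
m(J) = 4*J**2 (m(J) = 2*(J*(J + J)) = 2*(J*(2*J)) = 2*(2*J**2) = 4*J**2)
96/65 + 92*m(11) = 96/65 + 92*(4*11**2) = 96*(1/65) + 92*(4*121) = 96/65 + 92*484 = 96/65 + 44528 = 2894416/65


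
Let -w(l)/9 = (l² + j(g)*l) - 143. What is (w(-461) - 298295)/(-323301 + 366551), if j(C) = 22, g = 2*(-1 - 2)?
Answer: -2118419/43250 ≈ -48.981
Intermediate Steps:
g = -6 (g = 2*(-3) = -6)
w(l) = 1287 - 198*l - 9*l² (w(l) = -9*((l² + 22*l) - 143) = -9*(-143 + l² + 22*l) = 1287 - 198*l - 9*l²)
(w(-461) - 298295)/(-323301 + 366551) = ((1287 - 198*(-461) - 9*(-461)²) - 298295)/(-323301 + 366551) = ((1287 + 91278 - 9*212521) - 298295)/43250 = ((1287 + 91278 - 1912689) - 298295)*(1/43250) = (-1820124 - 298295)*(1/43250) = -2118419*1/43250 = -2118419/43250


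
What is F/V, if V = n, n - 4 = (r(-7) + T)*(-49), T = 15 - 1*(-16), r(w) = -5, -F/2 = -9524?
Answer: -9524/635 ≈ -14.998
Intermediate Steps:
F = 19048 (F = -2*(-9524) = 19048)
T = 31 (T = 15 + 16 = 31)
n = -1270 (n = 4 + (-5 + 31)*(-49) = 4 + 26*(-49) = 4 - 1274 = -1270)
V = -1270
F/V = 19048/(-1270) = 19048*(-1/1270) = -9524/635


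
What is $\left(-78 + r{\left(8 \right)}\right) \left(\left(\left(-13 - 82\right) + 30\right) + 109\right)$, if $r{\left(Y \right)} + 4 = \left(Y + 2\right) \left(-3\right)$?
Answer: $-4928$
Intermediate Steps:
$r{\left(Y \right)} = -10 - 3 Y$ ($r{\left(Y \right)} = -4 + \left(Y + 2\right) \left(-3\right) = -4 + \left(2 + Y\right) \left(-3\right) = -4 - \left(6 + 3 Y\right) = -10 - 3 Y$)
$\left(-78 + r{\left(8 \right)}\right) \left(\left(\left(-13 - 82\right) + 30\right) + 109\right) = \left(-78 - 34\right) \left(\left(\left(-13 - 82\right) + 30\right) + 109\right) = \left(-78 - 34\right) \left(\left(-95 + 30\right) + 109\right) = \left(-78 - 34\right) \left(-65 + 109\right) = \left(-112\right) 44 = -4928$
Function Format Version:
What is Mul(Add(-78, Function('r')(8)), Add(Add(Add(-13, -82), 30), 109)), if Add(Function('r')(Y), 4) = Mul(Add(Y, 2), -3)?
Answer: -4928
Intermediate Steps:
Function('r')(Y) = Add(-10, Mul(-3, Y)) (Function('r')(Y) = Add(-4, Mul(Add(Y, 2), -3)) = Add(-4, Mul(Add(2, Y), -3)) = Add(-4, Add(-6, Mul(-3, Y))) = Add(-10, Mul(-3, Y)))
Mul(Add(-78, Function('r')(8)), Add(Add(Add(-13, -82), 30), 109)) = Mul(Add(-78, Add(-10, Mul(-3, 8))), Add(Add(Add(-13, -82), 30), 109)) = Mul(Add(-78, Add(-10, -24)), Add(Add(-95, 30), 109)) = Mul(Add(-78, -34), Add(-65, 109)) = Mul(-112, 44) = -4928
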